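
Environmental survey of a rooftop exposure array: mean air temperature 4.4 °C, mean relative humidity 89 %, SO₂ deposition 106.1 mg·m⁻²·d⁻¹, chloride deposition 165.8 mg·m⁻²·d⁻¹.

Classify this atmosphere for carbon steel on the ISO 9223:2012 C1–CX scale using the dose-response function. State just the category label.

C5

carbon steel: f(T) = +0.150·(T−10) [T≤10 °C] = -0.8400
  Pd branch = 1.77·Pd^0.52·e^(0.02·RH+f) = 51.24 μm/a
  Sd branch = 0.102·Sd^0.62·e^(0.033·RH+0.04·T) = 54.54 μm/a
  r_corr = 51.24 + 54.54 = 105.8 μm/a
Category bounds: 80…200 μm/a bracket r_corr ⇒ C5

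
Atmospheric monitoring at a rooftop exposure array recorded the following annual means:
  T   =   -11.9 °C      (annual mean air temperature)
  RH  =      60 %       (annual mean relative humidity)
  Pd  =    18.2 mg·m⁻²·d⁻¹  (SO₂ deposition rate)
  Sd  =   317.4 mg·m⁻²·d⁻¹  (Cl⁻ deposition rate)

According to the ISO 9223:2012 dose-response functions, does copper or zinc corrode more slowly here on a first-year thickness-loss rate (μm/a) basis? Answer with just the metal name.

copper: temperature factor f = +0.126·(-21.9) = -2.7594
  Pd branch = 0.0053·Pd^0.26·e^(0.059·RH+f) = 0.0246 μm/a
  Sd branch = 0.01025·Sd^0.27·e^(0.036·RH+0.049·T) = 0.235 μm/a
  r_corr = 0.0246 + 0.235 = 0.2596 μm/a
zinc: T≤10 °C ⇒ hinge +0.038·(-11.9−10) = -0.8322
  Pd branch = 0.0129·Pd^0.44·e^(0.046·RH+f) = 0.3179 μm/a
  Sd branch = 0.0175·Sd^0.57·e^(0.008·RH+0.085·T) = 0.2742 μm/a
  sum: 0.3179 + 0.2742 → r_corr = 0.5921 μm/a
Ordering by μm/a: zinc (0.592) > copper (0.26)

copper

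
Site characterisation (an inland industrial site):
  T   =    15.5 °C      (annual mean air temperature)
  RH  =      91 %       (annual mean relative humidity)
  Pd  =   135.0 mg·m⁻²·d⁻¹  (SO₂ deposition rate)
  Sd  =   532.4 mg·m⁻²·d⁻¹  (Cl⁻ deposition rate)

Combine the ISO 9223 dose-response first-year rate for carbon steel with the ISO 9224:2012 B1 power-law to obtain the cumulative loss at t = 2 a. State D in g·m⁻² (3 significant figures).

D(2) = 3.29e+03 g·m⁻²

carbon steel: temperature factor f = -0.054·(5.5) = -0.2970
  sulphur-dioxide contribution → 104 μm/a
  chloride contribution → 187.2 μm/a
  total first-year rate 291.2 μm/a
ISO 9224: D(t) = r_corr · t^b with b = 0.523 (carbon steel, B1)
  D(2) = 291.2 × 2^0.523 = 291.2 × 1.437 = 418.5 μm
  Mass loss = 418.5 μm × 7.85 g/cm³ = 3285 g·m⁻²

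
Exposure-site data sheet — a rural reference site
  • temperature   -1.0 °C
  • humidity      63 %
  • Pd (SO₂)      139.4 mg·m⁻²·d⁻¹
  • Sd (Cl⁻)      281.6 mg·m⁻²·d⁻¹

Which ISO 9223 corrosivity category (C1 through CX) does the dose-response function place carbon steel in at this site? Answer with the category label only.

C3

carbon steel: T≤10 °C ⇒ hinge +0.150·(-1.0−10) = -1.6500
  SO₂ term: 1.77·139.4^0.52·exp(0.02·63-1.6500) = 15.62
  Cl⁻ term: 0.102·281.6^0.62·exp(0.033·63+0.04·-1.0) = 25.88
  sum: 15.62 + 25.88 → r_corr = 41.49 μm/a
41.5 μm/a falls in (25, 50] for carbon steel → category C3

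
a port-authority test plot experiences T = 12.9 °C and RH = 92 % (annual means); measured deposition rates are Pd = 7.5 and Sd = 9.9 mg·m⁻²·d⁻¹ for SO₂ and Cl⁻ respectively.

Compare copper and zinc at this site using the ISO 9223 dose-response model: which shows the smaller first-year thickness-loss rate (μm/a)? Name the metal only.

zinc

copper: temperature factor f = -0.080·(2.9) = -0.2320
  Pd branch = 0.0053·Pd^0.26·e^(0.059·RH+f) = 1.616 μm/a
  Cl⁻ term: 0.01025·9.9^0.27·exp(0.036·92+0.049·12.9) = 0.9828
  sum: 1.616 + 0.9828 → r_corr = 2.599 μm/a
zinc: f(T) = -0.071·(T−10) [T>10 °C] = -0.2059
  SO₂ term: 0.0129·7.5^0.44·exp(0.046·92-0.2059) = 1.754
  Cl⁻ term: 0.0175·9.9^0.57·exp(0.008·92+0.085·12.9) = 0.404
  r_corr = 1.754 + 0.404 = 2.158 μm/a
Ordering by μm/a: copper (2.6) > zinc (2.16)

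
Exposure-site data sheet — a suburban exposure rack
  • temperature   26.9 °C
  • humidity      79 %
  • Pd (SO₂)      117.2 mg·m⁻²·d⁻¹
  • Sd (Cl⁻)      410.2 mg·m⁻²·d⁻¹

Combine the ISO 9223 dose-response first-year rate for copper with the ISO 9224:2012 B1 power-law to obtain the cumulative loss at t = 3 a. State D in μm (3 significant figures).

D(3) = 7.99 μm

copper: T>10 °C ⇒ hinge -0.080·(26.9−10) = -1.3520
  sulphur-dioxide contribution → 0.5004 μm/a
  chloride contribution → 3.34 μm/a
  total first-year rate 3.841 μm/a
Long-term exponent b (ISO 9224 Table 2, B1) = 0.667
  D(3) = 3.841 × 3^0.667 = 3.841 × 2.081 = 7.992 μm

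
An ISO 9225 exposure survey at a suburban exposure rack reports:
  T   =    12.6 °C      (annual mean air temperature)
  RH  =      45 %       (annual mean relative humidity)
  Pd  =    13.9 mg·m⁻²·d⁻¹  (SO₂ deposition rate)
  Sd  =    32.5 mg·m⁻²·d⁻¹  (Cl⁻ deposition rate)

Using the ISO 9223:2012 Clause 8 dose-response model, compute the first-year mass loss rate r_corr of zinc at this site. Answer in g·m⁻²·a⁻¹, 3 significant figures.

zinc: temperature factor f = -0.071·(2.6) = -0.1846
  sulphur-dioxide contribution → 0.2706 μm/a
  chloride contribution → 0.5325 μm/a
  total first-year rate 0.8031 μm/a
Convert to mass loss: 0.8031 μm/a × 7.14 g/cm³ = 5.734 g·m⁻²·a⁻¹

r_corr = 5.73 g·m⁻²·a⁻¹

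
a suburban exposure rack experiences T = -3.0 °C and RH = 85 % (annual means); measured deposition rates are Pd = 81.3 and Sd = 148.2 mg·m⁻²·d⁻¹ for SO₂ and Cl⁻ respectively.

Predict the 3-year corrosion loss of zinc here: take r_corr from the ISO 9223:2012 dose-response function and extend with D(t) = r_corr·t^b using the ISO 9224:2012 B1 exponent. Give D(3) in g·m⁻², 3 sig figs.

zinc: T≤10 °C ⇒ hinge +0.038·(-3.0−10) = -0.4940
  sulphur-dioxide contribution → 2.72 μm/a
  chloride contribution → 0.4624 μm/a
  ⇒ r_corr(zinc) = 3.182 μm/a
Long-term exponent b (ISO 9224 Table 2, B1) = 0.813
  D(3) = 3.182 × 3^0.813 = 3.182 × 2.443 = 7.774 μm
  Mass loss = 7.774 μm × 7.14 g/cm³ = 55.51 g·m⁻²

D(3) = 55.5 g·m⁻²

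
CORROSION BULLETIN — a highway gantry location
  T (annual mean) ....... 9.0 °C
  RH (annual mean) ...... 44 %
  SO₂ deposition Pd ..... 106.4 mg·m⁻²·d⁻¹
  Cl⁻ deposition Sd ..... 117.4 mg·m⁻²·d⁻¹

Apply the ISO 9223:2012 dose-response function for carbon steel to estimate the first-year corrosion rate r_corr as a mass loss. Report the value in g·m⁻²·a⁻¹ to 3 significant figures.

carbon steel: temperature factor f = +0.150·(-1.0) = -0.1500
  sulphur-dioxide contribution → 41.59 μm/a
  chloride contribution → 11.99 μm/a
  total first-year rate 53.58 μm/a
Convert to mass loss: 53.58 μm/a × 7.85 g/cm³ = 420.6 g·m⁻²·a⁻¹

r_corr = 421 g·m⁻²·a⁻¹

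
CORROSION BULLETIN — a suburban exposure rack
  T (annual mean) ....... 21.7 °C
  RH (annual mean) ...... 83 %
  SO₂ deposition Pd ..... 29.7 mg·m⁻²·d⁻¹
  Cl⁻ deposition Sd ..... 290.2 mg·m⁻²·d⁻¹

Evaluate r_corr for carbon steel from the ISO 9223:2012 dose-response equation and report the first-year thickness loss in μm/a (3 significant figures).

r_corr = 155 μm/a

carbon steel: T>10 °C ⇒ hinge -0.054·(21.7−10) = -0.6318
  Pd branch = 1.77·Pd^0.52·e^(0.02·RH+f) = 28.86 μm/a
  Cl⁻ term: 0.102·290.2^0.62·exp(0.033·83+0.04·21.7) = 126.5
  r_corr = 28.86 + 126.5 = 155.3 μm/a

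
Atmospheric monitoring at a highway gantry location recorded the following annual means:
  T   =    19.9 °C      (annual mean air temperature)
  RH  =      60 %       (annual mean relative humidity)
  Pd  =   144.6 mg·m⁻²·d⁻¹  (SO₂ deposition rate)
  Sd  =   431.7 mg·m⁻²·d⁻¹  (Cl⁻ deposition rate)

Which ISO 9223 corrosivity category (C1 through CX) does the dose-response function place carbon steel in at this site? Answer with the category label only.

carbon steel: f(T) = -0.054·(T−10) [T>10 °C] = -0.5346
  SO₂ term: 1.77·144.6^0.52·exp(0.02·60-0.5346) = 45.73
  Sd branch = 0.102·Sd^0.62·e^(0.033·RH+0.04·T) = 70.47 μm/a
  r_corr = 45.73 + 70.47 = 116.2 μm/a
Category bounds: 80…200 μm/a bracket r_corr ⇒ C5

C5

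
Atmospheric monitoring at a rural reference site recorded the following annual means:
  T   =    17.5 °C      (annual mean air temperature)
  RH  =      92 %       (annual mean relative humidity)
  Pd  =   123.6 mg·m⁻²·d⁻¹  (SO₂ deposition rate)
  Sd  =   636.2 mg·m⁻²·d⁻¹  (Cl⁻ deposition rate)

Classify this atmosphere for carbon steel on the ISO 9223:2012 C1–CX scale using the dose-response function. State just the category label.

CX

carbon steel: f(T) = -0.054·(T−10) [T>10 °C] = -0.4050
  Pd branch = 1.77·Pd^0.52·e^(0.02·RH+f) = 91 μm/a
  Cl⁻ term: 0.102·636.2^0.62·exp(0.033·92+0.04·17.5) = 234.1
  r_corr = 91 + 234.1 = 325.1 μm/a
325 μm/a falls in (200, 700] for carbon steel → category CX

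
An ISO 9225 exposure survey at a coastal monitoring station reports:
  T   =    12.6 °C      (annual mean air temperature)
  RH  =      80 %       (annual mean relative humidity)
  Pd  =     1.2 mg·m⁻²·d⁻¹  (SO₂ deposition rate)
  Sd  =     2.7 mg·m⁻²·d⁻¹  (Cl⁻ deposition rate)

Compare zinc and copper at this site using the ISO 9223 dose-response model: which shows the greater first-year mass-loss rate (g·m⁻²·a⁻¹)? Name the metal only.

zinc: temperature factor f = -0.071·(2.6) = -0.1846
  sulphur-dioxide contribution → 0.4607 μm/a
  chloride contribution → 0.1706 μm/a
  ⇒ r_corr(zinc) = 0.6314 μm/a
  mass loss = 0.6314 μm/a × 7.14 g/cm³ = 4.508 g·m⁻²·a⁻¹
copper: temperature factor f = -0.080·(2.6) = -0.2080
  sulphur-dioxide contribution → 0.5063 μm/a
  chloride contribution → 0.4427 μm/a
  total first-year rate 0.949 μm/a
  mass loss = 0.949 μm/a × 8.96 g/cm³ = 8.503 g·m⁻²·a⁻¹
Ordering by g·m⁻²·a⁻¹: copper (8.5) > zinc (4.51)

copper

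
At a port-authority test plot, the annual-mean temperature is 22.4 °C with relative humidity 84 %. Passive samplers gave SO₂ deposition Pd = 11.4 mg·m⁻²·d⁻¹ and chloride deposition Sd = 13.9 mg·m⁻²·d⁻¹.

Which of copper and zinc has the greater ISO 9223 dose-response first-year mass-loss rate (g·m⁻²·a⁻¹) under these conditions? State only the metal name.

copper

copper: temperature factor f = -0.080·(12.4) = -0.9920
  sulphur-dioxide contribution → 0.5256 μm/a
  chloride contribution → 1.286 μm/a
  ⇒ r_corr(copper) = 1.812 μm/a
  mass loss = 1.812 μm/a × 8.96 g/cm³ = 16.23 g·m⁻²·a⁻¹
zinc: f(T) = -0.071·(T−10) [T>10 °C] = -0.8804
  sulphur-dioxide contribution → 0.7437 μm/a
  chloride contribution → 1.031 μm/a
  total first-year rate 1.775 μm/a
  mass loss = 1.775 μm/a × 7.14 g/cm³ = 12.67 g·m⁻²·a⁻¹
Ordering by g·m⁻²·a⁻¹: copper (16.2) > zinc (12.7)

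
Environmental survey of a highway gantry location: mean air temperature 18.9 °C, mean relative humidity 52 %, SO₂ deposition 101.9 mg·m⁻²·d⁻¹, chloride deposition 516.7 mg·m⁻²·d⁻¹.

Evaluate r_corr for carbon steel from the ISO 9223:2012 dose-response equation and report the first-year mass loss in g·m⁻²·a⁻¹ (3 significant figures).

r_corr = 725 g·m⁻²·a⁻¹

carbon steel: T>10 °C ⇒ hinge -0.054·(18.9−10) = -0.4806
  SO₂ term: 1.77·101.9^0.52·exp(0.02·52-0.4806) = 34.29
  Sd branch = 0.102·Sd^0.62·e^(0.033·RH+0.04·T) = 58.13 μm/a
  sum: 34.29 + 58.13 → r_corr = 92.42 μm/a
Convert to mass loss: 92.42 μm/a × 7.85 g/cm³ = 725.5 g·m⁻²·a⁻¹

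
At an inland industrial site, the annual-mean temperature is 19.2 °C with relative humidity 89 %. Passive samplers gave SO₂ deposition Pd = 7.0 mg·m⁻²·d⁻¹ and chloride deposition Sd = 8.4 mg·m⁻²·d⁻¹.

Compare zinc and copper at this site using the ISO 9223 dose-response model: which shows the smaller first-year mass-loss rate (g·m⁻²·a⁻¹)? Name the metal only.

zinc: temperature factor f = -0.071·(9.2) = -0.6532
  sulphur-dioxide contribution → 0.9479 μm/a
  chloride contribution → 0.6136 μm/a
  total first-year rate 1.561 μm/a
  mass loss = 1.561 μm/a × 7.14 g/cm³ = 11.15 g·m⁻²·a⁻¹
copper: f(T) = -0.080·(T−10) [T>10 °C] = -0.7360
  sulphur-dioxide contribution → 0.8032 μm/a
  chloride contribution → 1.149 μm/a
  total first-year rate 1.952 μm/a
  mass loss = 1.952 μm/a × 8.96 g/cm³ = 17.49 g·m⁻²·a⁻¹
Ordering by g·m⁻²·a⁻¹: copper (17.5) > zinc (11.1)

zinc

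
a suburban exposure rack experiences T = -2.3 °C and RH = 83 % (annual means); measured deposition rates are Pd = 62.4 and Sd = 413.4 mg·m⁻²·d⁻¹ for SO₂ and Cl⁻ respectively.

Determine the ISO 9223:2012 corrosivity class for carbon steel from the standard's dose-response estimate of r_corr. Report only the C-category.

C4

carbon steel: f(T) = +0.150·(T−10) [T≤10 °C] = -1.8450
  sulphur-dioxide contribution → 12.62 μm/a
  chloride contribution → 60.3 μm/a
  ⇒ r_corr(carbon steel) = 72.92 μm/a
72.9 μm/a falls in (50, 80] for carbon steel → category C4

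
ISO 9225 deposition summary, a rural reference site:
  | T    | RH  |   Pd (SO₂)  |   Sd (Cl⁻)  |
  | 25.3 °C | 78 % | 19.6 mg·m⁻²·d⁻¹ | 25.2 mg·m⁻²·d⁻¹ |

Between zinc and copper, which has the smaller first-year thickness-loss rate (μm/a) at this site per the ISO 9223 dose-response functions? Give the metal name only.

zinc: T>10 °C ⇒ hinge -0.071·(25.3−10) = -1.0863
  Pd branch = 0.0129·Pd^0.44·e^(0.046·RH+f) = 0.583 μm/a
  Cl⁻ term: 0.0175·25.2^0.57·exp(0.008·78+0.085·25.3) = 1.765
  sum: 0.583 + 1.765 → r_corr = 2.348 μm/a
copper: temperature factor f = -0.080·(15.3) = -1.2240
  SO₂ term: 0.0053·19.6^0.26·exp(0.059·78-1.2240) = 0.3368
  Sd branch = 0.01025·Sd^0.27·e^(0.036·RH+0.049·T) = 1.403 μm/a
  sum: 0.3368 + 1.403 → r_corr = 1.74 μm/a
Ordering by μm/a: zinc (2.35) > copper (1.74)

copper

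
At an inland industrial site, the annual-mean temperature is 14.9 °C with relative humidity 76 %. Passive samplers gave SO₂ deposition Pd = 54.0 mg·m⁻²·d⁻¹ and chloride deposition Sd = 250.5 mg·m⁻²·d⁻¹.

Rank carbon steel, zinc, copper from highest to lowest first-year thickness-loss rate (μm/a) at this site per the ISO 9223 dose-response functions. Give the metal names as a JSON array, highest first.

["carbon steel", "zinc", "copper"]

carbon steel: temperature factor f = -0.054·(4.9) = -0.2646
  Pd branch = 1.77·Pd^0.52·e^(0.02·RH+f) = 49.43 μm/a
  Sd branch = 0.102·Sd^0.62·e^(0.033·RH+0.04·T) = 69.81 μm/a
  sum: 49.43 + 69.81 → r_corr = 119.2 μm/a
zinc: f(T) = -0.071·(T−10) [T>10 °C] = -0.3479
  SO₂ term: 0.0129·54.0^0.44·exp(0.046·76-0.3479) = 1.738
  Sd branch = 0.0175·Sd^0.57·e^(0.008·RH+0.085·T) = 2.657 μm/a
  sum: 1.738 + 2.657 → r_corr = 4.395 μm/a
copper: T>10 °C ⇒ hinge -0.080·(14.9−10) = -0.3920
  SO₂ term: 0.0053·54.0^0.26·exp(0.059·76-0.3920) = 0.895
  Sd branch = 0.01025·Sd^0.27·e^(0.036·RH+0.049·T) = 1.458 μm/a
  sum: 0.895 + 1.458 → r_corr = 2.353 μm/a
Ordering by μm/a: carbon steel (119) > zinc (4.4) > copper (2.35)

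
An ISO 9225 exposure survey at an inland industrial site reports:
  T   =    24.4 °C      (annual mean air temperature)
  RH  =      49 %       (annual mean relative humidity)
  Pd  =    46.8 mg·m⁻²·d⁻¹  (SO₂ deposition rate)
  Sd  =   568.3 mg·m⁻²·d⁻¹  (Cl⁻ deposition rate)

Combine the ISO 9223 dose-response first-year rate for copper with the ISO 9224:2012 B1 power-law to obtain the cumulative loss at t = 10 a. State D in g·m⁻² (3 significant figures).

copper: temperature factor f = -0.080·(14.4) = -1.1520
  sulphur-dioxide contribution → 0.08199 μm/a
  chloride contribution → 1.096 μm/a
  total first-year rate 1.178 μm/a
ISO 9224: D(t) = r_corr · t^b with b = 0.667 (copper, B1)
  D(10) = 1.178 × 10^0.667 = 1.178 × 4.645 = 5.472 μm
  Mass loss = 5.472 μm × 8.96 g/cm³ = 49.03 g·m⁻²

D(10) = 49.0 g·m⁻²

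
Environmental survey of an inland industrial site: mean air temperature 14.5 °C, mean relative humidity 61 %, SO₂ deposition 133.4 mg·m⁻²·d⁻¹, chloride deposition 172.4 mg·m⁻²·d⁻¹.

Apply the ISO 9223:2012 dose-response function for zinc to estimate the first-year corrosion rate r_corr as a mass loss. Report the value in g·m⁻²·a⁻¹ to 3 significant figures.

zinc: T>10 °C ⇒ hinge -0.071·(14.5−10) = -0.3195
  SO₂ term: 0.0129·133.4^0.44·exp(0.046·61-0.3195) = 1.335
  Sd branch = 0.0175·Sd^0.57·e^(0.008·RH+0.085·T) = 1.841 μm/a
  r_corr = 1.335 + 1.841 = 3.176 μm/a
Convert to mass loss: 3.176 μm/a × 7.14 g/cm³ = 22.68 g·m⁻²·a⁻¹

r_corr = 22.7 g·m⁻²·a⁻¹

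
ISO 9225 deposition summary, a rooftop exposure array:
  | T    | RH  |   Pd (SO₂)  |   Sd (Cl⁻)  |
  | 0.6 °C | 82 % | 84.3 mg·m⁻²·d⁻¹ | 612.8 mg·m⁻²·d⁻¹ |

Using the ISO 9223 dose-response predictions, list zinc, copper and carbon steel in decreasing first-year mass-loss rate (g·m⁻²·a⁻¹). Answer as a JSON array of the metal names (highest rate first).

["carbon steel", "zinc", "copper"]

zinc: f(T) = +0.038·(T−10) [T≤10 °C] = -0.3572
  Pd branch = 0.0129·Pd^0.44·e^(0.046·RH+f) = 2.76 μm/a
  Sd branch = 0.0175·Sd^0.57·e^(0.008·RH+0.085·T) = 1.377 μm/a
  sum: 2.76 + 1.377 → r_corr = 4.137 μm/a
  mass loss = 4.137 μm/a × 7.14 g/cm³ = 29.54 g·m⁻²·a⁻¹
copper: temperature factor f = +0.126·(-9.4) = -1.1844
  Pd branch = 0.0053·Pd^0.26·e^(0.059·RH+f) = 0.6482 μm/a
  Sd branch = 0.01025·Sd^0.27·e^(0.036·RH+0.049·T) = 1.143 μm/a
  sum: 0.6482 + 1.143 → r_corr = 1.791 μm/a
  mass loss = 1.791 μm/a × 8.96 g/cm³ = 16.05 g·m⁻²·a⁻¹
carbon steel: temperature factor f = +0.150·(-9.4) = -1.4100
  Pd branch = 1.77·Pd^0.52·e^(0.02·RH+f) = 22.35 μm/a
  Cl⁻ term: 0.102·612.8^0.62·exp(0.033·82+0.04·0.6) = 83.63
  sum: 22.35 + 83.63 → r_corr = 106 μm/a
  mass loss = 106 μm/a × 7.85 g/cm³ = 831.9 g·m⁻²·a⁻¹
Ordering by g·m⁻²·a⁻¹: carbon steel (832) > zinc (29.5) > copper (16.1)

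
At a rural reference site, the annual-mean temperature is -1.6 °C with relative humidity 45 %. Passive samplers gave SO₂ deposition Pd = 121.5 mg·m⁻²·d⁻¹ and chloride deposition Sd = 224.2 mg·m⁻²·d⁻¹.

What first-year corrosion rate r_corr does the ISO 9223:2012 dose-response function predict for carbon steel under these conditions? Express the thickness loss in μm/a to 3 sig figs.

carbon steel: temperature factor f = +0.150·(-11.6) = -1.7400
  SO₂ term: 1.77·121.5^0.52·exp(0.02·45-1.7400) = 9.271
  Cl⁻ term: 0.102·224.2^0.62·exp(0.033·45+0.04·-1.6) = 12.11
  sum: 9.271 + 12.11 → r_corr = 21.38 μm/a

r_corr = 21.4 μm/a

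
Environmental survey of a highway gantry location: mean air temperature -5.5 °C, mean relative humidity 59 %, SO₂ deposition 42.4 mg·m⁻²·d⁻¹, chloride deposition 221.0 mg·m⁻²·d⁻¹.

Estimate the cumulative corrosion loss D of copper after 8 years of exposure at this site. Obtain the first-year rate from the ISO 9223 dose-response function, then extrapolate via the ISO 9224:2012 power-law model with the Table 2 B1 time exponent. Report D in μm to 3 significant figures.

D(8) = 1.38 μm

copper: f(T) = +0.126·(T−10) [T≤10 °C] = -1.9530
  SO₂ term: 0.0053·42.4^0.26·exp(0.059·59-1.9530) = 0.06471
  Cl⁻ term: 0.01025·221.0^0.27·exp(0.036·59+0.049·-5.5) = 0.2813
  r_corr = 0.06471 + 0.2813 = 0.346 μm/a
Power-law: D(8) = r_corr · 8^0.667
  D(8) = 0.346 × 8^0.667 = 0.346 × 4.003 = 1.385 μm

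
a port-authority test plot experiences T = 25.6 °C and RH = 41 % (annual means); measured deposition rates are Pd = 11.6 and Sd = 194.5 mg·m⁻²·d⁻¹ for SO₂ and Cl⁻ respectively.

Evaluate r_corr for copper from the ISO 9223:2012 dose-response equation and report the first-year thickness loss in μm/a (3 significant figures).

copper: temperature factor f = -0.080·(15.6) = -1.2480
  sulphur-dioxide contribution → 0.03233 μm/a
  chloride contribution → 0.6524 μm/a
  ⇒ r_corr(copper) = 0.6848 μm/a

r_corr = 0.685 μm/a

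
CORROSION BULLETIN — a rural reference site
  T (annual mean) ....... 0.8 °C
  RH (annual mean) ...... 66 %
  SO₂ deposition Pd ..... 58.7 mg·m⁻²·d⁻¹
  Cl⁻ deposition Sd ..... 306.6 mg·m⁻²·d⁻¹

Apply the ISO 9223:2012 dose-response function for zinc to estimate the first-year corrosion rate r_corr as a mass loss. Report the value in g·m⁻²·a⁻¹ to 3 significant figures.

r_corr = 14.0 g·m⁻²·a⁻¹

zinc: f(T) = +0.038·(T−10) [T≤10 °C] = -0.3496
  Pd branch = 0.0129·Pd^0.44·e^(0.046·RH+f) = 1.136 μm/a
  Cl⁻ term: 0.0175·306.6^0.57·exp(0.008·66+0.085·0.8) = 0.8303
  r_corr = 1.136 + 0.8303 = 1.967 μm/a
Convert to mass loss: 1.967 μm/a × 7.14 g/cm³ = 14.04 g·m⁻²·a⁻¹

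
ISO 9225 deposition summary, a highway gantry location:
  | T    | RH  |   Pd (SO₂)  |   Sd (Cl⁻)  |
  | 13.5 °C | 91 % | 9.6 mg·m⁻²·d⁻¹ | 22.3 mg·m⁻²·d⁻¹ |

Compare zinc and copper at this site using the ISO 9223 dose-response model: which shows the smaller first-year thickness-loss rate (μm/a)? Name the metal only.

zinc: f(T) = -0.071·(T−10) [T>10 °C] = -0.2485
  Pd branch = 0.0129·Pd^0.44·e^(0.046·RH+f) = 1.79 μm/a
  Sd branch = 0.0175·Sd^0.57·e^(0.008·RH+0.085·T) = 0.67 μm/a
  r_corr = 1.79 + 0.67 = 2.46 μm/a
copper: f(T) = -0.080·(T−10) [T>10 °C] = -0.2800
  SO₂ term: 0.0053·9.6^0.26·exp(0.059·91-0.2800) = 1.548
  Sd branch = 0.01025·Sd^0.27·e^(0.036·RH+0.049·T) = 1.216 μm/a
  r_corr = 1.548 + 1.216 = 2.764 μm/a
Ordering by μm/a: copper (2.76) > zinc (2.46)

zinc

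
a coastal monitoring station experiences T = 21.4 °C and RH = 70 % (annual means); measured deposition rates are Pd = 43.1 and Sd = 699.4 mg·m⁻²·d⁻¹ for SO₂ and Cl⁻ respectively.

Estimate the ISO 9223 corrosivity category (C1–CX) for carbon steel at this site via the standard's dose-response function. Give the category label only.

carbon steel: T>10 °C ⇒ hinge -0.054·(21.4−10) = -0.6156
  SO₂ term: 1.77·43.1^0.52·exp(0.02·70-0.6156) = 27.45
  Sd branch = 0.102·Sd^0.62·e^(0.033·RH+0.04·T) = 140.4 μm/a
  sum: 27.45 + 140.4 → r_corr = 167.8 μm/a
168 μm/a falls in (80, 200] for carbon steel → category C5

C5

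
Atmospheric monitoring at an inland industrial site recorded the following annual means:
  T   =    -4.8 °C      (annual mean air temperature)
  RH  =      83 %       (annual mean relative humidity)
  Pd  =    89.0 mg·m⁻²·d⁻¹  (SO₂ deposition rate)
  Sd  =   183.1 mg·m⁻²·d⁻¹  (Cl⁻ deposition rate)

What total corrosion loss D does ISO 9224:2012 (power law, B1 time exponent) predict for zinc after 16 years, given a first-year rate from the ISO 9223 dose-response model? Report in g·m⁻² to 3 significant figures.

D(16) = 194 g·m⁻²

zinc: f(T) = +0.038·(T−10) [T≤10 °C] = -0.5624
  Pd branch = 0.0129·Pd^0.44·e^(0.046·RH+f) = 2.411 μm/a
  Sd branch = 0.0175·Sd^0.57·e^(0.008·RH+0.085·T) = 0.4405 μm/a
  r_corr = 2.411 + 0.4405 = 2.852 μm/a
Long-term exponent b (ISO 9224 Table 2, B1) = 0.813
  D(16) = 2.852 × 16^0.813 = 2.852 × 9.527 = 27.17 μm
  Mass loss = 27.17 μm × 7.14 g/cm³ = 194 g·m⁻²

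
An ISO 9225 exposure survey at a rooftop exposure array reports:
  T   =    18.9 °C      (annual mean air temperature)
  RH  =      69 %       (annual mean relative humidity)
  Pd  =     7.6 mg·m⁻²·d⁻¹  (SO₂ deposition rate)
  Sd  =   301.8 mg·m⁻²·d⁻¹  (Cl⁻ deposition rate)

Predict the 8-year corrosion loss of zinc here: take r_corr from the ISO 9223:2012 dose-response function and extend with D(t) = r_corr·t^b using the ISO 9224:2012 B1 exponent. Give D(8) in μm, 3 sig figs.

zinc: temperature factor f = -0.071·(8.9) = -0.6319
  sulphur-dioxide contribution → 0.4001 μm/a
  chloride contribution → 3.926 μm/a
  total first-year rate 4.326 μm/a
Long-term exponent b (ISO 9224 Table 2, B1) = 0.813
  D(8) = 4.326 × 8^0.813 = 4.326 × 5.423 = 23.46 μm

D(8) = 23.5 μm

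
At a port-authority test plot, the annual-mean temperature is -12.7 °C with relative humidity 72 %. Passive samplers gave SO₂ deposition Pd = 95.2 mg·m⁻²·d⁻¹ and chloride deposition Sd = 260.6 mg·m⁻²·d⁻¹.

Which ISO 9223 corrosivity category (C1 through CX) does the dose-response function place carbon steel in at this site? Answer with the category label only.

carbon steel: f(T) = +0.150·(T−10) [T≤10 °C] = -3.4050
  SO₂ term: 1.77·95.2^0.52·exp(0.02·72-3.4050) = 2.651
  Sd branch = 0.102·Sd^0.62·e^(0.033·RH+0.04·T) = 20.79 μm/a
  r_corr = 2.651 + 20.79 = 23.44 μm/a
Category bounds: 1.3…25 μm/a bracket r_corr ⇒ C2

C2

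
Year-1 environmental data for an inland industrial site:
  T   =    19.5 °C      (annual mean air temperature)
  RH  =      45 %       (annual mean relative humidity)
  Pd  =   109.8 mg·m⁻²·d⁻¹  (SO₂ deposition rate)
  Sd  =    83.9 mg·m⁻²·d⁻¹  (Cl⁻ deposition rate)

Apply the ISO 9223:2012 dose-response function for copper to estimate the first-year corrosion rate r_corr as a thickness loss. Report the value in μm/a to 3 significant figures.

r_corr = 0.565 μm/a

copper: f(T) = -0.080·(T−10) [T>10 °C] = -0.7600
  SO₂ term: 0.0053·109.8^0.26·exp(0.059·45-0.7600) = 0.1196
  Cl⁻ term: 0.01025·83.9^0.27·exp(0.036·45+0.049·19.5) = 0.4453
  sum: 0.1196 + 0.4453 → r_corr = 0.5649 μm/a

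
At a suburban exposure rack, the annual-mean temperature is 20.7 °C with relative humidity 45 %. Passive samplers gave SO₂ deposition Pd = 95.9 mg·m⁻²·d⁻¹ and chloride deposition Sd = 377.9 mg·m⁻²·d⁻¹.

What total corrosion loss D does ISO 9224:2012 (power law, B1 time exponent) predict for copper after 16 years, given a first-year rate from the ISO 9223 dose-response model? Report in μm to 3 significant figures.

copper: f(T) = -0.080·(T−10) [T>10 °C] = -0.8560
  SO₂ term: 0.0053·95.9^0.26·exp(0.059·45-0.8560) = 0.1049
  Sd branch = 0.01025·Sd^0.27·e^(0.036·RH+0.049·T) = 0.7091 μm/a
  r_corr = 0.1049 + 0.7091 = 0.814 μm/a
ISO 9224: D(t) = r_corr · t^b with b = 0.667 (copper, B1)
  D(16) = 0.814 × 16^0.667 = 0.814 × 6.355 = 5.173 μm

D(16) = 5.17 μm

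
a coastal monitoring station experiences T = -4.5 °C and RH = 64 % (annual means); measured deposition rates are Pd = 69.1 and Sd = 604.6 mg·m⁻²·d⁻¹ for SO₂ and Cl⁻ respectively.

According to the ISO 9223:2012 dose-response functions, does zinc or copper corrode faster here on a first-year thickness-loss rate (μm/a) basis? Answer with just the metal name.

zinc

zinc: f(T) = +0.038·(T−10) [T≤10 °C] = -0.5510
  SO₂ term: 0.0129·69.1^0.44·exp(0.046·64-0.5510) = 0.9104
  Sd branch = 0.0175·Sd^0.57·e^(0.008·RH+0.085·T) = 0.7669 μm/a
  sum: 0.9104 + 0.7669 → r_corr = 1.677 μm/a
copper: T≤10 °C ⇒ hinge +0.126·(-4.5−10) = -1.8270
  SO₂ term: 0.0053·69.1^0.26·exp(0.059·64-1.8270) = 0.1119
  Cl⁻ term: 0.01025·604.6^0.27·exp(0.036·64+0.049·-4.5) = 0.4641
  r_corr = 0.1119 + 0.4641 = 0.576 μm/a
Ordering by μm/a: zinc (1.68) > copper (0.576)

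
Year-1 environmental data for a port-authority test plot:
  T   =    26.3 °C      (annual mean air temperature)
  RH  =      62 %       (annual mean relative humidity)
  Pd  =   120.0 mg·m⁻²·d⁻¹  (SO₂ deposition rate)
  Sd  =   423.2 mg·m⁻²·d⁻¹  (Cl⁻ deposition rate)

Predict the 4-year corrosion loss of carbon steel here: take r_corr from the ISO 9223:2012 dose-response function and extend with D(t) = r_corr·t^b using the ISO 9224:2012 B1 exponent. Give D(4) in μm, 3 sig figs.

carbon steel: temperature factor f = -0.054·(16.3) = -0.8802
  Pd branch = 1.77·Pd^0.52·e^(0.02·RH+f) = 30.58 μm/a
  Sd branch = 0.102·Sd^0.62·e^(0.033·RH+0.04·T) = 96.05 μm/a
  r_corr = 30.58 + 96.05 = 126.6 μm/a
Long-term exponent b (ISO 9224 Table 2, B1) = 0.523
  D(4) = 126.6 × 4^0.523 = 126.6 × 2.065 = 261.5 μm

D(4) = 261 μm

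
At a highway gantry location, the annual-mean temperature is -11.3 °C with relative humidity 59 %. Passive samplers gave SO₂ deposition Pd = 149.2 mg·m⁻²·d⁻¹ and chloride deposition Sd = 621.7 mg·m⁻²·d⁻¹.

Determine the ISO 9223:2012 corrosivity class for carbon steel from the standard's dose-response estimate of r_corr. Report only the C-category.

C3

carbon steel: temperature factor f = +0.150·(-21.3) = -3.1950
  Pd branch = 1.77·Pd^0.52·e^(0.02·RH+f) = 3.186 μm/a
  Sd branch = 0.102·Sd^0.62·e^(0.033·RH+0.04·T) = 24.54 μm/a
  sum: 3.186 + 24.54 → r_corr = 27.73 μm/a
27.7 μm/a falls in (25, 50] for carbon steel → category C3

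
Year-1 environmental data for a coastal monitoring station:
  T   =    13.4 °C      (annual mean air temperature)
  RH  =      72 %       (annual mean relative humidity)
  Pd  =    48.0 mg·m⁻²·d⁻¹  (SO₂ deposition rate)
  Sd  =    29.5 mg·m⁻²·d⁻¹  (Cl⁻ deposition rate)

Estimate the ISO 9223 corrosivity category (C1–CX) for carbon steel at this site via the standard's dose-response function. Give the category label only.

C4

carbon steel: temperature factor f = -0.054·(3.4) = -0.1836
  SO₂ term: 1.77·48.0^0.52·exp(0.02·72-0.1836) = 46.54
  Sd branch = 0.102·Sd^0.62·e^(0.033·RH+0.04·T) = 15.3 μm/a
  r_corr = 46.54 + 15.3 = 61.84 μm/a
Category bounds: 50…80 μm/a bracket r_corr ⇒ C4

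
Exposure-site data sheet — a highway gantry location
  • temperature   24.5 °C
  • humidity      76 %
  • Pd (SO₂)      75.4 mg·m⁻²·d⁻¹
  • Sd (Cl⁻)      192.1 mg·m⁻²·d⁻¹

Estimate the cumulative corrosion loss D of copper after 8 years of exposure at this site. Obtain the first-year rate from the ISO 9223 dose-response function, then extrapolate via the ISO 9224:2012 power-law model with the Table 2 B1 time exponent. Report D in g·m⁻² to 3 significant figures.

D(8) = 94.1 g·m⁻²

copper: temperature factor f = -0.080·(14.5) = -1.1600
  SO₂ term: 0.0053·75.4^0.26·exp(0.059·76-1.1600) = 0.4529
  Cl⁻ term: 0.01025·192.1^0.27·exp(0.036·76+0.049·24.5) = 2.172
  sum: 0.4529 + 2.172 → r_corr = 2.625 μm/a
Power-law: D(8) = r_corr · 8^0.667
  D(8) = 2.625 × 8^0.667 = 2.625 × 4.003 = 10.51 μm
  Mass loss = 10.51 μm × 8.96 g/cm³ = 94.14 g·m⁻²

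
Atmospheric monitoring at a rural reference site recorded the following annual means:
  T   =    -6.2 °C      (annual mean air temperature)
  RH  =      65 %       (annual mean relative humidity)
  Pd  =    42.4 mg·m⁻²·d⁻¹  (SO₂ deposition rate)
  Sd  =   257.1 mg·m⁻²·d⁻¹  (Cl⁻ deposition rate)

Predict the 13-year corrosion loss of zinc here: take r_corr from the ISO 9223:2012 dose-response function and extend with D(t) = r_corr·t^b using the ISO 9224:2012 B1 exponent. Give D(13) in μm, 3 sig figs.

D(13) = 9.11 μm

zinc: temperature factor f = +0.038·(-16.2) = -0.6156
  sulphur-dioxide contribution → 0.7208 μm/a
  chloride contribution → 0.4109 μm/a
  ⇒ r_corr(zinc) = 1.132 μm/a
ISO 9224: D(t) = r_corr · t^b with b = 0.813 (zinc, B1)
  D(13) = 1.132 × 13^0.813 = 1.132 × 8.047 = 9.107 μm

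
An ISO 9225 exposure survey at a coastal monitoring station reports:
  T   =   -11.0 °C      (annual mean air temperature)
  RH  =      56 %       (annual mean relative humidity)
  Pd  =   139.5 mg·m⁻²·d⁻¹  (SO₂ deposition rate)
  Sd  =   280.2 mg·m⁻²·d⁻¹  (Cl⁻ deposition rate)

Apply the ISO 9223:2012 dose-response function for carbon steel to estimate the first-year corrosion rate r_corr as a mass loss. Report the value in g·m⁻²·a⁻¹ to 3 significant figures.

r_corr = 132 g·m⁻²·a⁻¹

carbon steel: f(T) = +0.150·(T−10) [T≤10 °C] = -3.1500
  SO₂ term: 1.77·139.5^0.52·exp(0.02·56-3.1500) = 3.031
  Sd branch = 0.102·Sd^0.62·e^(0.033·RH+0.04·T) = 13.73 μm/a
  sum: 3.031 + 13.73 → r_corr = 16.76 μm/a
Convert to mass loss: 16.76 μm/a × 7.85 g/cm³ = 131.5 g·m⁻²·a⁻¹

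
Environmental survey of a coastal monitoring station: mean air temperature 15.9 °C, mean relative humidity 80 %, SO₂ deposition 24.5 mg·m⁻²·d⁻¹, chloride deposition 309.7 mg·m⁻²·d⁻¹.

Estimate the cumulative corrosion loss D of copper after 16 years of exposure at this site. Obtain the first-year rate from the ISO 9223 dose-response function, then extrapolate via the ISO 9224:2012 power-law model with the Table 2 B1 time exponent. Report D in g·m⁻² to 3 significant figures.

copper: T>10 °C ⇒ hinge -0.080·(15.9−10) = -0.4720
  sulphur-dioxide contribution → 0.8518 μm/a
  chloride contribution → 1.872 μm/a
  total first-year rate 2.724 μm/a
Long-term exponent b (ISO 9224 Table 2, B1) = 0.667
  D(16) = 2.724 × 16^0.667 = 2.724 × 6.355 = 17.31 μm
  Mass loss = 17.31 μm × 8.96 g/cm³ = 155.1 g·m⁻²

D(16) = 155 g·m⁻²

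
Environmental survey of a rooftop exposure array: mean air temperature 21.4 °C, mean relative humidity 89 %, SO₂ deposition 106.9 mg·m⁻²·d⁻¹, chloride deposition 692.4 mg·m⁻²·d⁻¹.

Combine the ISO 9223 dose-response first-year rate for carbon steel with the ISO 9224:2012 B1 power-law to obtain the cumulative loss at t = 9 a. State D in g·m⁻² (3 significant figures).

D(9) = 8.06e+03 g·m⁻²

carbon steel: T>10 °C ⇒ hinge -0.054·(21.4−10) = -0.6156
  Pd branch = 1.77·Pd^0.52·e^(0.02·RH+f) = 64.38 μm/a
  Cl⁻ term: 0.102·692.4^0.62·exp(0.033·89+0.04·21.4) = 261.2
  sum: 64.38 + 261.2 → r_corr = 325.5 μm/a
Power-law: D(9) = r_corr · 9^0.523
  D(9) = 325.5 × 9^0.523 = 325.5 × 3.156 = 1027 μm
  Mass loss = 1027 μm × 7.85 g/cm³ = 8064 g·m⁻²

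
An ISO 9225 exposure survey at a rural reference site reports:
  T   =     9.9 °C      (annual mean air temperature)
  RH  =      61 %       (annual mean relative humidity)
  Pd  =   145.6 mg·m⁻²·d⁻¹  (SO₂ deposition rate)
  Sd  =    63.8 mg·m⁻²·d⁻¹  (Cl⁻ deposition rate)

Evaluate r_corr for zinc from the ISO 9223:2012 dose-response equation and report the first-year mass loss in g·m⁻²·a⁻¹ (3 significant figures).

r_corr = 18.6 g·m⁻²·a⁻¹

zinc: T≤10 °C ⇒ hinge +0.038·(9.9−10) = -0.0038
  sulphur-dioxide contribution → 1.903 μm/a
  chloride contribution → 0.7066 μm/a
  total first-year rate 2.609 μm/a
Convert to mass loss: 2.609 μm/a × 7.14 g/cm³ = 18.63 g·m⁻²·a⁻¹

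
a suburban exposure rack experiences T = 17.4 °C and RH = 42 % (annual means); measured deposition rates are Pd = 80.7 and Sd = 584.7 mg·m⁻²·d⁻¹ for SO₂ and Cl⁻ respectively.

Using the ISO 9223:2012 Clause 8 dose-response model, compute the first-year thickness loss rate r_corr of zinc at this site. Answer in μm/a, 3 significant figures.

zinc: f(T) = -0.071·(T−10) [T>10 °C] = -0.5254
  SO₂ term: 0.0129·80.7^0.44·exp(0.046·42-0.5254) = 0.3635
  Sd branch = 0.0175·Sd^0.57·e^(0.008·RH+0.085·T) = 4.059 μm/a
  sum: 0.3635 + 4.059 → r_corr = 4.423 μm/a

r_corr = 4.42 μm/a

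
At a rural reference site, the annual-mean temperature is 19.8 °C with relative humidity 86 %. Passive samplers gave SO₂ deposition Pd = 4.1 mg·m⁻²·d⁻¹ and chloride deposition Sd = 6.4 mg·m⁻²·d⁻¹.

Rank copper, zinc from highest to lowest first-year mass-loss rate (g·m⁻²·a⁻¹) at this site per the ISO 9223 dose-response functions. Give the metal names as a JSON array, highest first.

copper: T>10 °C ⇒ hinge -0.080·(19.8−10) = -0.7840
  sulphur-dioxide contribution → 0.5581 μm/a
  chloride contribution → 0.987 μm/a
  total first-year rate 1.545 μm/a
  mass loss = 1.545 μm/a × 8.96 g/cm³ = 13.84 g·m⁻²·a⁻¹
zinc: temperature factor f = -0.071·(9.8) = -0.6958
  sulphur-dioxide contribution → 0.6253 μm/a
  chloride contribution → 0.5398 μm/a
  ⇒ r_corr(zinc) = 1.165 μm/a
  mass loss = 1.165 μm/a × 7.14 g/cm³ = 8.319 g·m⁻²·a⁻¹
Ordering by g·m⁻²·a⁻¹: copper (13.8) > zinc (8.32)

["copper", "zinc"]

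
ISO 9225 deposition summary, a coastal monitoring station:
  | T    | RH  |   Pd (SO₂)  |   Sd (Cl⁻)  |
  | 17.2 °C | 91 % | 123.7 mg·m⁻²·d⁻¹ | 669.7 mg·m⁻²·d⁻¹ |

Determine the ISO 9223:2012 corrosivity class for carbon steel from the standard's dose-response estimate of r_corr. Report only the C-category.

carbon steel: temperature factor f = -0.054·(7.2) = -0.3888
  SO₂ term: 1.77·123.7^0.52·exp(0.02·91-0.3888) = 90.69
  Sd branch = 0.102·Sd^0.62·e^(0.033·RH+0.04·T) = 231 μm/a
  sum: 90.69 + 231 → r_corr = 321.7 μm/a
ISO 9223 Table 2 (carbon steel): 200 < 322 ≤ 700 μm/a ⇒ CX

CX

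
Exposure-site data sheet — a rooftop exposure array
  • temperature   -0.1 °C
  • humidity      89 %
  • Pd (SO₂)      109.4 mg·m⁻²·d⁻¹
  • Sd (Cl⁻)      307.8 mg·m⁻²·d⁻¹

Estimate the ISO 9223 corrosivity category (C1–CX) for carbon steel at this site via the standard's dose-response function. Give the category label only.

C5

carbon steel: f(T) = +0.150·(T−10) [T≤10 °C] = -1.5150
  sulphur-dioxide contribution → 26.51 μm/a
  chloride contribution → 66.85 μm/a
  ⇒ r_corr(carbon steel) = 93.36 μm/a
93.4 μm/a falls in (80, 200] for carbon steel → category C5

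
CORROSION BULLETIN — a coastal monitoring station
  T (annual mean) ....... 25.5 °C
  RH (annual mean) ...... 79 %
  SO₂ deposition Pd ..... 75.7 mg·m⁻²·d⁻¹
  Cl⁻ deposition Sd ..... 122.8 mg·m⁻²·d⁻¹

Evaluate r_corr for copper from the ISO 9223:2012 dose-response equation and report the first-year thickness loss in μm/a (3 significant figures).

r_corr = 2.75 μm/a

copper: f(T) = -0.080·(T−10) [T>10 °C] = -1.2400
  sulphur-dioxide contribution → 0.4995 μm/a
  chloride contribution → 2.252 μm/a
  total first-year rate 2.752 μm/a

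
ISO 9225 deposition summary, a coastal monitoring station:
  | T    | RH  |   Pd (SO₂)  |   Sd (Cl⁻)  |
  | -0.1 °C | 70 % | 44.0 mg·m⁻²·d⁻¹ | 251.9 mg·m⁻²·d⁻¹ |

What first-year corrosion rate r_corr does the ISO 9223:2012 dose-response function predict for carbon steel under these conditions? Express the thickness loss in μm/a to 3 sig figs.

carbon steel: T≤10 °C ⇒ hinge +0.150·(-0.1−10) = -1.5150
  sulphur-dioxide contribution → 11.29 μm/a
  chloride contribution → 31.54 μm/a
  total first-year rate 42.83 μm/a

r_corr = 42.8 μm/a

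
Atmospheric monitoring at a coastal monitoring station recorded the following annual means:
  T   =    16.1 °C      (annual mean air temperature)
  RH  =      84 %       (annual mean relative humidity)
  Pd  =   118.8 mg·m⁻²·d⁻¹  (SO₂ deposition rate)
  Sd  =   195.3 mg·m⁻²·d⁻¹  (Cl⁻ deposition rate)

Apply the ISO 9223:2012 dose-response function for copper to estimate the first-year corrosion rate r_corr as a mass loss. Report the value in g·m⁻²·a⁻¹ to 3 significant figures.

copper: T>10 °C ⇒ hinge -0.080·(16.1−10) = -0.4880
  sulphur-dioxide contribution → 1.6 μm/a
  chloride contribution → 1.928 μm/a
  total first-year rate 3.528 μm/a
Convert to mass loss: 3.528 μm/a × 8.96 g/cm³ = 31.61 g·m⁻²·a⁻¹

r_corr = 31.6 g·m⁻²·a⁻¹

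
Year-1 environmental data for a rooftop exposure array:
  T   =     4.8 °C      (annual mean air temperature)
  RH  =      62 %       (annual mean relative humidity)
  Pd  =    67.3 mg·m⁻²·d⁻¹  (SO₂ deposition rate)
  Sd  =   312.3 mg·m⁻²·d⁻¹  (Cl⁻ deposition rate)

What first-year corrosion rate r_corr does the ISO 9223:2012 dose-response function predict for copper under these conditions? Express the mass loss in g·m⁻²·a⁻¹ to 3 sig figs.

copper: T≤10 °C ⇒ hinge +0.126·(4.8−10) = -0.6552
  sulphur-dioxide contribution → 0.3189 μm/a
  chloride contribution → 0.5698 μm/a
  ⇒ r_corr(copper) = 0.8887 μm/a
Convert to mass loss: 0.8887 μm/a × 8.96 g/cm³ = 7.963 g·m⁻²·a⁻¹

r_corr = 7.96 g·m⁻²·a⁻¹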